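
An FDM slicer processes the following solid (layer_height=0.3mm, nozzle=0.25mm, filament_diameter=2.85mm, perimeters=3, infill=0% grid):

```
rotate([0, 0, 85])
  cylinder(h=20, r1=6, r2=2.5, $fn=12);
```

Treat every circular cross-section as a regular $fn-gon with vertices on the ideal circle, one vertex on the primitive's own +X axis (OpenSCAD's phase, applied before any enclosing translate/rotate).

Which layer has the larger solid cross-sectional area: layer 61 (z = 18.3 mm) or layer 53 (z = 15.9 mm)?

Layer 61 (z = 18.3): the cone contributes a regular 12-gon of circumradius 2.797 (interpolated between r1=6 and r2=2.5 at t=0.915) (area = (12/2)·2.797²·sin(360°/12) = 23.48 mm²); (whole slice rotated 85° about Z — lengths, areas and connectivity unchanged). So its area = 23.48 mm². Layer 53 (z = 15.9): the cone contributes a regular 12-gon of circumradius 3.217 (interpolated between r1=6 and r2=2.5 at t=0.795) (area = (12/2)·3.217²·sin(360°/12) = 31.06 mm²); (whole slice rotated 85° about Z — lengths, areas and connectivity unchanged). So its area = 31.06 mm². Layer 53 is larger (31.06 vs 23.48 mm²).

layer 53 (z = 15.9 mm)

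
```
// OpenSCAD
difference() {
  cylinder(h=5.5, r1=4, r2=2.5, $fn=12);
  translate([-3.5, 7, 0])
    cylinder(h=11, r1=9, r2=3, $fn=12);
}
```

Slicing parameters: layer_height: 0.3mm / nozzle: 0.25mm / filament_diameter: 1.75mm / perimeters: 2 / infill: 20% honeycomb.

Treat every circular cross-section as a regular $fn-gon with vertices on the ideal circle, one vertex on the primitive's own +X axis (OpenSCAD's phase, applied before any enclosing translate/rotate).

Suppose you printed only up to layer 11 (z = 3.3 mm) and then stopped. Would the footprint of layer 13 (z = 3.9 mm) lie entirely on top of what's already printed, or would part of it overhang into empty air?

part overhangs

Compare the two slices. At z = 3.3: the cone (r1=4→r2=2.5) has section circumradius 3.100 here — a regular 12-gon (area = (12/2)·3.100²·sin(360°/12) = 28.83 mm²); the cone at (-3.5, 7): at t=0.300 of its height the radius interpolates to r₁+(r₂−r₁)t = 7.200, giving a regular 12-gon of that circumradius (area = (12/2)·7.200²·sin(360°/12) = 155.52 mm²); Taking the first minus the rest: starting from the cone (28.83 mm²), the cone at (-3.5, 7) partially overlaps it — only the 8.51 mm² overlap (of its 155.52 mm²) is removed, clipping the outline — area = 20.32 mm². At z = 3.9: the cone: at t=0.709 of its height the radius interpolates to r₁+(r₂−r₁)t = 2.936, giving a regular 12-gon of that circumradius (area = (12/2)·2.936²·sin(360°/12) = 25.87 mm²); the cone at (-3.5, 7) (r1=9→r2=3) has section circumradius 6.873 here — a regular 12-gon (area = (12/2)·6.873²·sin(360°/12) = 141.70 mm²); After the difference (first − rest): starting from the cone (25.87 mm²), the cone at (-3.5, 7) partially overlaps it — only the 5.82 mm² overlap (of its 141.70 mm²) is removed, clipping the outline — area = 20.05 mm². Checking containment: at z = 3.9 the cross-section extends beyond the z = 3.3 cross-section by about 1.65 mm².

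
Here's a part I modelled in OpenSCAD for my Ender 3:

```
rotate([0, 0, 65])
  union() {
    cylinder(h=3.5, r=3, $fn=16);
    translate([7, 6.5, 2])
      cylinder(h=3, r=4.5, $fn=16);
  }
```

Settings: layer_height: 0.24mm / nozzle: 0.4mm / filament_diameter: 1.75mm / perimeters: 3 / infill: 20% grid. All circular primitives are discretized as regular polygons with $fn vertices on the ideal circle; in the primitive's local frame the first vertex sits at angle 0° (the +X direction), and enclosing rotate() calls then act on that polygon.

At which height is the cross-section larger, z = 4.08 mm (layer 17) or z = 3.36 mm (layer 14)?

layer 14 (z = 3.36 mm)

Layer 17 (z = 4.08): the cylinder is absent (z outside [0, 3.5]); the cylinder at (7, 6.5): section is a regular 16-gon, circumradius r=4.5 (area = (16/2)·4.500²·sin(360°/16) = 61.99 mm²); Merging all regions: only the r=4.5 cylinder at (7, 6.5) is present, so the union is just that shape — area = 61.99 mm²; (rotated 65° about Z; rotation is an isometry so areas/perimeters/island counts are preserved). So its area = 61.99 mm². Layer 14 (z = 3.36): the r=3 cylinder gives a regular 16-gon of circumradius 3 (constant along its height) (area = (16/2)·3.000²·sin(360°/16) = 27.55 mm²); the r=4.5 cylinder at (7, 6.5) gives a regular 16-gon of circumradius 4.5 (constant along its height) (area = (16/2)·4.500²·sin(360°/16) = 61.99 mm²); Taking the union: the 2 present regions are separate (no shared area or edge), so areas and boundary lengths simply add and each stays a separate island — area = 89.55 mm²; (whole slice rotated 65° about Z — lengths, areas and connectivity unchanged). So its area = 89.55 mm². Layer 14 is larger (89.55 vs 61.99 mm²).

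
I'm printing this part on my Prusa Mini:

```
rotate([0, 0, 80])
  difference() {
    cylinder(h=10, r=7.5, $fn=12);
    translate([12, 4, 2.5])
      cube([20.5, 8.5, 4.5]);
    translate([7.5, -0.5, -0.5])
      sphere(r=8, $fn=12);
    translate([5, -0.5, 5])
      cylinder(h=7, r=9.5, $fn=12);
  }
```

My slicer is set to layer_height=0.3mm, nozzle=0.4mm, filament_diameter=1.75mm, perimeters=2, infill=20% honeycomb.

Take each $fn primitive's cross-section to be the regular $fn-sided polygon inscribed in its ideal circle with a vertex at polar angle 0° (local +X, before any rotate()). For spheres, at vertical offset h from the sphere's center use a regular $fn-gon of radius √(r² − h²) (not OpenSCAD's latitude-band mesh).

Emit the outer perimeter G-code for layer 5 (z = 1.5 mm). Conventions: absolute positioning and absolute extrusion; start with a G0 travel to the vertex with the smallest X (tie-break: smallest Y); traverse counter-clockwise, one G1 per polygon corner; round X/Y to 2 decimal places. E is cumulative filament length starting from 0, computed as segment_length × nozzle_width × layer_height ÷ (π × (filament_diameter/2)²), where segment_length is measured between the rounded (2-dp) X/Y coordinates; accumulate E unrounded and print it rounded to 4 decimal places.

G0 X-7.39 Y1.30 Z1.50
G1 X-7.05 Y-2.57 E0.1938
G1 X-4.82 Y-5.75 E0.3876
G1 X-1.30 Y-7.39 E0.5813
G1 X2.57 Y-7.05 E0.7751
G1 X5.75 Y-4.82 E0.9689
G1 X7.39 Y-1.30 E1.1627
G1 X7.11 Y1.89 E1.3224
G1 X4.44 Y0.02 E1.4850
G1 X0.45 Y-0.33 E1.6849
G1 X-3.18 Y1.37 E1.8849
G1 X-5.48 Y4.65 E2.0847
G1 X-5.51 Y4.98 E2.1012
G1 X-5.75 Y4.82 E2.1156
G1 X-7.39 Y1.30 E2.3094

At z = 1.5 mm: the r=7.5 cylinder contributes a regular 12-gon of circumradius 7.5; the cube at (12, 4) is not intersected at this z (z outside [2.5, 7]); the sphere at (7.5, -0.5): section is a regular 12-gon, circumradius = √(r²−h²) = √(8²−2²) = 7.746; the cylinder at (5, -0.5) is absent (z outside [5, 12]); Subtracting the remaining from the first: starting from the r=7.5 cylinder, the r=8 sphere at (7.5, -0.5) partially overlaps it — only the 67.27 mm² overlap (of its 180.00 mm²) is removed, clipping the outline — 1 connected region; (whole slice rotated 80° about Z — lengths, areas and connectivity unchanged). The outline is a single polygon with 14 vertices. Extrusion per mm of travel: 0.4 × 0.3 / (π × 0.875²) = 0.049890. Accumulating E over each segment gives final E = 2.3094.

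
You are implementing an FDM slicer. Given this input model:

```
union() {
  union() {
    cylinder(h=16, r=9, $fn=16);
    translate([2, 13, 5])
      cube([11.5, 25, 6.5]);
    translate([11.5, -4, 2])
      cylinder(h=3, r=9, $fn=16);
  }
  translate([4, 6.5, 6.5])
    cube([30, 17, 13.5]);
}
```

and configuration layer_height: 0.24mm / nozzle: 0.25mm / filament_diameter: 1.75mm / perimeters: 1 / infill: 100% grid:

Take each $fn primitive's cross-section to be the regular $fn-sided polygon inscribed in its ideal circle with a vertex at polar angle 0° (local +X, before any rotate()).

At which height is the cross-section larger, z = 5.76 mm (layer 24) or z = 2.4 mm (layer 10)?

layer 24 (z = 5.76 mm)

Layer 24 (z = 5.76): the r=9 cylinder contributes a regular 16-gon of circumradius 9 (area = (16/2)·9.000²·sin(360°/16) = 247.98 mm²); the cube at (2, 13) (footprint 11.5×25) is included at this height (area 287.50 mm²); the cylinder at (11.5, -4) is not intersected at this z (z outside [2, 5]); Taking the union: the 2 present regions are separate (no shared area or edge), so areas and boundary lengths simply add and each stays a separate island — area = 535.48 mm²; the cube at (4, 6.5) is not intersected at this z (z outside [6.5, 20]); Merging all regions: only the result so far is present, so the union is just that shape — area = 535.48 mm². So its area = 535.48 mm². Layer 10 (z = 2.4): the r=9 cylinder gives a regular 16-gon of circumradius 9 (constant along its height) (area = (16/2)·9.000²·sin(360°/16) = 247.98 mm²); the cube at (2, 13) is not intersected at this z (z outside [5, 11.5]); the r=9 cylinder at (11.5, -4) gives a regular 16-gon of circumradius 9 (constant along its height) (area = (16/2)·9.000²·sin(360°/16) = 247.98 mm²); Combining (union): the regions partially overlap — summed areas 495.96 mm² minus the doubly-counted overlap 50.04 mm² gives 445.91 mm² — area = 445.91 mm²; the cube at (4, 6.5) does not reach this height (z outside [6.5, 20]); Combining (union): only that combined region is present, so the union is just that shape — area = 445.91 mm². So its area = 445.91 mm². Layer 24 is larger (535.48 vs 445.91 mm²).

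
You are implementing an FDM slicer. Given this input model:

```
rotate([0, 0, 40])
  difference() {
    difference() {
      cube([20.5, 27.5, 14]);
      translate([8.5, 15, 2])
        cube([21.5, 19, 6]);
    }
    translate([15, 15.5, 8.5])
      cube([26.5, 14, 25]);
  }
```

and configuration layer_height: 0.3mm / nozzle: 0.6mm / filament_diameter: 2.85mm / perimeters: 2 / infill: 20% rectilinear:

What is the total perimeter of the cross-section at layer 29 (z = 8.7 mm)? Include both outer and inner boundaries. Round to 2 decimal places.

96.00 mm

At z = 8.7 mm: the cube is present — its section is the full 20.5×27.5 rectangle (perimeter 96.00 mm); the cube at (8.5, 15) is not intersected at this z (z outside [2, 8]); Taking the first minus the rest: none of the subtracted shapes is present at this height, so the 20.5×27.5 cube is unchanged — boundary = 96.00 mm; the cube at (15, 15.5) is present — its section is the full 26.5×14 rectangle (perimeter 81.00 mm); After the difference (first − rest): starting from the result so far, the 26.5×14 cube at (15, 15.5) partially overlaps it — only the 66.00 mm² overlap (of its 371.00 mm²) is removed, clipping the outline — boundary = 96.00 mm; (whole slice rotated 40° about Z — lengths, areas and connectivity unchanged). Overall, the cross-section is a single solid region. Total boundary length (outer) = 96.00 mm.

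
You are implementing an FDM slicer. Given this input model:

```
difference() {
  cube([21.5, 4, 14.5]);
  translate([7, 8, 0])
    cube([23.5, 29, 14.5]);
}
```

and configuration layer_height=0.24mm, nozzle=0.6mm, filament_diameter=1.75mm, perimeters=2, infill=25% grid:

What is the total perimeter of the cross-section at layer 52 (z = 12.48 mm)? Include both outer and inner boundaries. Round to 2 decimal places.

At z = 12.48 mm: the cube (footprint 21.5×4) is included at this height (perimeter 51.00 mm); the cube at (7, 8) is present — its section is the full 23.5×29 rectangle (perimeter 105.00 mm); Taking the first minus the rest: starting from the 21.5×4 cube, the 23.5×29 cube at (7, 8) misses the remaining region (no effect) — boundary = 51.00 mm. Overall, the cross-section is a single solid region. Total boundary length (outer) = 51.00 mm.

51.00 mm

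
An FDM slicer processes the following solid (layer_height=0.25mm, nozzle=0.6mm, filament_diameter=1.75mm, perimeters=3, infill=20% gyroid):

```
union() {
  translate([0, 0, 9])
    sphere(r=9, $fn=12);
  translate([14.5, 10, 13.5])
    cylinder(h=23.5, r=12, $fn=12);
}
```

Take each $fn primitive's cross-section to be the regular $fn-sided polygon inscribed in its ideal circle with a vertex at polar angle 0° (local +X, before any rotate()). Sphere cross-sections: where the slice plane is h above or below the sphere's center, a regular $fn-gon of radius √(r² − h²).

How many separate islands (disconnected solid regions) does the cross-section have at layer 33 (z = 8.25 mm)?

1

At z = 8.25 mm: the r=9 sphere contributes a regular 12-gon of circumradius √(9²−0.75²) = 8.969; the cylinder at (14.5, 10) does not reach this height (z outside [13.5, 37]); Merging all regions: only the r=9 sphere is present, so the union is just that shape — 1 connected region. Overall, the cross-section is a single solid region. Island count = 1.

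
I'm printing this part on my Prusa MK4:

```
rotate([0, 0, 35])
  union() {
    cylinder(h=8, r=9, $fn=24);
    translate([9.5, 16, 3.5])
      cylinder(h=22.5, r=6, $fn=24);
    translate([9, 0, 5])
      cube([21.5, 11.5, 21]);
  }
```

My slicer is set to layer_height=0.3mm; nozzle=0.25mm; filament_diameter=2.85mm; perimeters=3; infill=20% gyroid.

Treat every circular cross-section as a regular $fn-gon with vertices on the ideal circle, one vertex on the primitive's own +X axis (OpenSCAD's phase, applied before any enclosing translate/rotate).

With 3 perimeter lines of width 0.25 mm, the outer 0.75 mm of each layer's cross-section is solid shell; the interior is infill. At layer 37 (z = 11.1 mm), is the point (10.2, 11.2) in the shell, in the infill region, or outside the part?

infill

At z = 11.1 mm: the cylinder does not reach this height (z outside [0, 8]); the r=6 cylinder at (9.5, 16) contributes a regular 24-gon of circumradius 6; the 21.5×11.5 cube at (9, 0) contributes its full rectangle; Combining (union): the regions partially overlap (shared area 4.66 mm²), so overlapping operands fuse into one piece — 1 connected region; (whole slice rotated 35° about Z — lengths, areas and connectivity unchanged). Overall, the cross-section is a single solid region. Undo the 35° rotation: the query point maps to (14.779, 3.324) in the un-rotated model frame. The nearest boundary edge runs (30.50, 0.00)→(9.00, 0.00); distance from the point to it = 3.32 mm. The point is inside the cross-section and 3.32 mm from the nearest boundary — more than the 0.75 mm shell width (3 × 0.25), so it's in the infill interior.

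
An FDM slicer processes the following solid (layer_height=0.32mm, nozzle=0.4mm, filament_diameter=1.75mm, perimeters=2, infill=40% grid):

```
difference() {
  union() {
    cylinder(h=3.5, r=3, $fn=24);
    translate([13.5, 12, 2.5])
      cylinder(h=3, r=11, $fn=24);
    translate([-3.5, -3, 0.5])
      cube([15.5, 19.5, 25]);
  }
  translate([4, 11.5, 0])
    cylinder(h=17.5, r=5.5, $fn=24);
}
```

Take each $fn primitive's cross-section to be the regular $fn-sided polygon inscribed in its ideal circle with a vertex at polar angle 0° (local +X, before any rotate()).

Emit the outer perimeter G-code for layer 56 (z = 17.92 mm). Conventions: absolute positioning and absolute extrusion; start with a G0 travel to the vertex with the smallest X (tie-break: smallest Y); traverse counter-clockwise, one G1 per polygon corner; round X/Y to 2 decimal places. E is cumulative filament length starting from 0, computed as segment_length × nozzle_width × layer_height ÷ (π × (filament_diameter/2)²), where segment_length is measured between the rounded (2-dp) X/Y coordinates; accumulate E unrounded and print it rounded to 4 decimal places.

At z = 17.92 mm: the cylinder does not reach this height (z outside [0, 3.5]); the cylinder at (13.5, 12) is absent (z outside [2.5, 5.5]); the cube at (-3.5, -3) is present — its section is the full 15.5×19.5 rectangle; Taking the union: only the 15.5×19.5 cube at (-3.5, -3) is present, so the union is just that shape — 1 connected region; the cylinder at (4, 11.5) is absent (z outside [0, 17.5]); Taking the first minus the rest: none of the subtracted shapes is present at this height, so the result so far is unchanged — 1 connected region. The outline is a single polygon with 4 vertices. Extrusion per mm of travel: 0.4 × 0.32 / (π × 0.875²) = 0.053216. Accumulating E over each segment gives final E = 3.7251.

G0 X-3.50 Y-3.00 Z17.92
G1 X12.00 Y-3.00 E0.8249
G1 X12.00 Y16.50 E1.8626
G1 X-3.50 Y16.50 E2.6874
G1 X-3.50 Y-3.00 E3.7251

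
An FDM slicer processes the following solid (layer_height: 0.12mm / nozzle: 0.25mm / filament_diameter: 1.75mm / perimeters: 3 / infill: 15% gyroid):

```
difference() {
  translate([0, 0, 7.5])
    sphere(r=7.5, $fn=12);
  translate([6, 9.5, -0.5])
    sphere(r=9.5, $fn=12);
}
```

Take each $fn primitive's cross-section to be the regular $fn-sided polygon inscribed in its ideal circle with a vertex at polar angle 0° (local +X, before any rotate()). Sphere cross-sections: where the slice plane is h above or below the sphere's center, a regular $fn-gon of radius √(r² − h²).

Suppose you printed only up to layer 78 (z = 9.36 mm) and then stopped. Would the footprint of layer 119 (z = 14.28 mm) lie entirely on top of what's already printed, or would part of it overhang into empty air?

Compare the two slices. At z = 9.36: the r=7.5 sphere contributes a regular 12-gon of circumradius √(7.5²−1.86²) = 7.266 (area = (12/2)·7.266²·sin(360°/12) = 158.37 mm²); the sphere at (6, 9.5) does not reach this height (|z−center|=9.860 > r=9.5); Taking the first minus the rest: none of the subtracted shapes is present at this height, so the r=7.5 sphere is unchanged — area = 158.37 mm². At z = 14.28: the r=7.5 sphere slices to a regular 12-gon of circumradius 3.206 (√(r²−h²) with h=6.78 from center) (area = (12/2)·3.206²·sin(360°/12) = 30.84 mm²); the sphere at (6, 9.5) does not reach this height (|z−center|=14.780 > r=9.5); After the difference (first − rest): none of the subtracted shapes is present at this height, so the r=7.5 sphere is unchanged — area = 30.84 mm². Checking containment: the cross-section at z = 14.28 is a subset of the cross-section at z = 9.36.

entirely on top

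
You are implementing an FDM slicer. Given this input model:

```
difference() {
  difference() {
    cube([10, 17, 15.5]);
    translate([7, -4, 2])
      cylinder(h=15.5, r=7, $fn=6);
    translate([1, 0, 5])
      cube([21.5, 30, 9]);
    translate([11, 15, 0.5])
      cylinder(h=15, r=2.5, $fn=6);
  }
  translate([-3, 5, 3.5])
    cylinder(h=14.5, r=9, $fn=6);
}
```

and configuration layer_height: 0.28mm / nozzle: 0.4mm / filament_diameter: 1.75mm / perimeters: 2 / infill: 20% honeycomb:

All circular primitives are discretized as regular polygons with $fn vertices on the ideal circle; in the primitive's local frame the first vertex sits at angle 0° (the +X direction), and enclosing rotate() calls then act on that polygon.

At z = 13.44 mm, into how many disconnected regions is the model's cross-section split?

1

At z = 13.44 mm: the 10×17 cube contributes its full rectangle; the r=7 cylinder at (7, -4) contributes a regular 6-gon of circumradius 7; the cube at (1, 0) (footprint 21.5×30) is included at this height; the cylinder at (11, 15): section is a regular 6-gon, circumradius r=2.5; Subtracting the remaining from the first: starting from the 10×17 cube, the r=7 cylinder at (7, -4) partially overlaps it — only the 14.63 mm² overlap (of its 127.31 mm²) is removed, clipping the outline; the 21.5×30 cube at (1, 0) partially overlaps it — only the 138.37 mm² overlap (of its 645.00 mm²) is removed, clipping the outline; the r=2.5 cylinder at (11, 15) misses the remaining region (no effect) — 1 connected region; the cylinder at (-3, 5): section is a regular 6-gon, circumradius r=9; Subtracting the remaining from the first: starting from that combined region, the r=9 cylinder at (-3, 5) partially overlaps it — only the 12.79 mm² overlap (of its 210.44 mm²) is removed, clipping the outline — 1 connected region. The result has 1 disconnected region.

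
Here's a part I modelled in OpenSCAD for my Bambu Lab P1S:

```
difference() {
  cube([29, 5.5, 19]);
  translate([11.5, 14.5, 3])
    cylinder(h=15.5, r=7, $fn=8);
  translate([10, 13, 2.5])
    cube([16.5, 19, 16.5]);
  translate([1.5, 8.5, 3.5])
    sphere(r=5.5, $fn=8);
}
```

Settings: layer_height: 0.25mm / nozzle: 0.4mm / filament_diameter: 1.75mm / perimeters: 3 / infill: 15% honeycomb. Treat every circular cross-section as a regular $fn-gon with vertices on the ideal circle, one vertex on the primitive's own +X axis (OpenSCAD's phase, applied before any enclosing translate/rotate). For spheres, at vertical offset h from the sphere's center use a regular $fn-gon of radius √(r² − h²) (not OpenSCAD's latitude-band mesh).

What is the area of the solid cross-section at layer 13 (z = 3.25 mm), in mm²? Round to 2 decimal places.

At z = 3.25 mm: the cube (footprint 29×5.5) is included at this height (area 159.50 mm²); the cylinder at (11.5, 14.5): section is a regular 8-gon, circumradius r=7 (area = (8/2)·7.000²·sin(360°/8) = 138.59 mm²); the cube at (10, 13) is present — its section is the full 16.5×19 rectangle (area 313.50 mm²); the r=5.5 sphere at (1.5, 8.5) contributes a regular 8-gon of circumradius √(5.5²−0.25²) = 5.494 (area = (8/2)·5.494²·sin(360°/8) = 85.38 mm²); Taking the first minus the rest: starting from the 29×5.5 cube (159.50 mm²), the r=7 cylinder at (11.5, 14.5) misses the remaining region (no effect); the 16.5×19 cube at (10, 13) misses the remaining region (no effect); the r=5.5 sphere at (1.5, 8.5) partially overlaps it — only the 10.00 mm² overlap (of its 85.38 mm²) is removed, clipping the outline — area = 149.50 mm². Overall, the cross-section is a single solid region. Net area = 149.50 mm².

149.50 mm²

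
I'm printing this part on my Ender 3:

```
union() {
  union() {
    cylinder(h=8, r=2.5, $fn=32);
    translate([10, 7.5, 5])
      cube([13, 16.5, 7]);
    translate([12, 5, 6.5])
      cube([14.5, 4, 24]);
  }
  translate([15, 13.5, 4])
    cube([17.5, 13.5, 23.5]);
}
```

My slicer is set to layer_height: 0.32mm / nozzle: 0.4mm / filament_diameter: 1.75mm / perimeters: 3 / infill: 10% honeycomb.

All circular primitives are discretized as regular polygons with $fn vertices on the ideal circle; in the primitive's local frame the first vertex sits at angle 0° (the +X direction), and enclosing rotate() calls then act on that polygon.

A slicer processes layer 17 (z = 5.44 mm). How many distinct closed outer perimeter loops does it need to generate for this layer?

At z = 5.44 mm: the r=2.5 cylinder gives a regular 32-gon of circumradius 2.5 (constant along its height); the cube at (10, 7.5) (footprint 13×16.5) is included at this height; the cube at (12, 5) is not intersected at this z (z outside [6.5, 30.5]); Combining (union): the 2 present regions are separate (no shared area or edge), so areas and boundary lengths simply add and each stays a separate island — 2 connected regions; the cube at (15, 13.5) is present — its section is the full 17.5×13.5 rectangle; Merging all regions: the regions partially overlap (shared area 84.00 mm²), so overlapping operands fuse into one piece — 2 connected regions. The result has 2 disconnected regions.

2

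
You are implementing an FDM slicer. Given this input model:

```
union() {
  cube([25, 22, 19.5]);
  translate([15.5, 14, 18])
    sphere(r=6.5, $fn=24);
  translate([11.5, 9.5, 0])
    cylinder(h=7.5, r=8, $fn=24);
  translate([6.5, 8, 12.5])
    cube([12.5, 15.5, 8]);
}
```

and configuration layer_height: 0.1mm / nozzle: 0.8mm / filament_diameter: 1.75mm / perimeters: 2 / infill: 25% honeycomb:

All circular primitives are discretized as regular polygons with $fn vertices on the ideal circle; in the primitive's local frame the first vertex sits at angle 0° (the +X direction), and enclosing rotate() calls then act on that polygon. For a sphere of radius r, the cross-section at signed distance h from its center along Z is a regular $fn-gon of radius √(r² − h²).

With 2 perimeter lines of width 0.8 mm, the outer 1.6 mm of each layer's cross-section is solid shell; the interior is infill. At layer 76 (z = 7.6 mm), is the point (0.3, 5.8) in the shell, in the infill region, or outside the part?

shell

At z = 7.6 mm: the cube is present — its section is the full 25×22 rectangle; the sphere at (15.5, 14) is not intersected at this z (|z−center|=10.400 > r=6.5); the cylinder at (11.5, 9.5) is not intersected at this z (z outside [0, 7.5]); the cube at (6.5, 8) is absent (z outside [12.5, 20.5]); Combining (union): only the 25×22 cube is present, so the union is just that shape — 1 connected region. Overall, the cross-section is a single solid region. The nearest boundary edge runs (0.00, 22.00)→(0.00, 0.00); distance from the point to it = 0.30 mm. The point is inside the cross-section, 0.30 mm from the nearest boundary — within the 1.6 mm shell band (2 × 0.8).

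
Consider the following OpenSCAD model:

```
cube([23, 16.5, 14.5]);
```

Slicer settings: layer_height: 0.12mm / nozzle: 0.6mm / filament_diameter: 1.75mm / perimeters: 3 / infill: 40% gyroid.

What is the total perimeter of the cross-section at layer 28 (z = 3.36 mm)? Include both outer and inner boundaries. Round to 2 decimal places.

At z = 3.36 mm: the cube is present — its section is the full 23×16.5 rectangle (perimeter 79.00 mm). Overall, the cross-section is a single solid region. Total boundary length (outer) = 79.00 mm.

79.00 mm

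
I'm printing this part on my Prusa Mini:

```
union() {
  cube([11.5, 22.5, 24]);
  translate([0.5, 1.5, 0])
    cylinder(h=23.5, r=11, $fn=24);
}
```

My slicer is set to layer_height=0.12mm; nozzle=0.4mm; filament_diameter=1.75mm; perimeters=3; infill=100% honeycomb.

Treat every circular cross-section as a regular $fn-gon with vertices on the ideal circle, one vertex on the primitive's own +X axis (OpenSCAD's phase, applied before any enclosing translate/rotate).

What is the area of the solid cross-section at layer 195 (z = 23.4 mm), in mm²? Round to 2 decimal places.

At z = 23.4 mm: the cube (footprint 11.5×22.5) is included at this height (area 258.75 mm²); the cylinder at (0.5, 1.5): section is a regular 24-gon, circumradius r=11 (area = (24/2)·11.000²·sin(360°/24) = 375.81 mm²); Combining (union): the regions partially overlap — summed areas 634.56 mm² minus the doubly-counted overlap 116.54 mm² gives 518.02 mm² — area = 518.02 mm². Overall, the cross-section is a single solid region. Net area = 518.02 mm².

518.02 mm²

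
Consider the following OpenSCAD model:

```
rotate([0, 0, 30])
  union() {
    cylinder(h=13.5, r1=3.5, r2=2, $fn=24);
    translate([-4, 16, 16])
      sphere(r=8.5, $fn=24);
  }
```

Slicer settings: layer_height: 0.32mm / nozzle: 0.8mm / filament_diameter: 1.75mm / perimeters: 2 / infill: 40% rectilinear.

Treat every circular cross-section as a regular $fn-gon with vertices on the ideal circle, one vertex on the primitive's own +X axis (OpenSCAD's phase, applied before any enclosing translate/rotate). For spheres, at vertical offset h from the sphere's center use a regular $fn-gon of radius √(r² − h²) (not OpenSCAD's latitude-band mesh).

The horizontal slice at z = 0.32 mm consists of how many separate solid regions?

At z = 0.32 mm: the cone: at t=0.024 of its height the radius interpolates to r₁+(r₂−r₁)t = 3.464, giving a regular 24-gon of that circumradius; the sphere at (-4, 16) is not intersected at this z (|z−center|=15.680 > r=8.5); Taking the union: only the cone is present, so the union is just that shape — 1 connected region; (rotated 30° about Z; rotation is an isometry so areas/perimeters/island counts are preserved). The result has 1 disconnected region.

1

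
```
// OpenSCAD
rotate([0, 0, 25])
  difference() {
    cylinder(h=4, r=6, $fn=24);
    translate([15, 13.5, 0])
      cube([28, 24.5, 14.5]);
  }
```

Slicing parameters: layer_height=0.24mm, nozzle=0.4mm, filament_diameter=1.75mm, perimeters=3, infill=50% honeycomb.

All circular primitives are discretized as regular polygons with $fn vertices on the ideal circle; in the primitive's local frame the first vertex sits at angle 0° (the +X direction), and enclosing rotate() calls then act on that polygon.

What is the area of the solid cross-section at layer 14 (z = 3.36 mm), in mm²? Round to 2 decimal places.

At z = 3.36 mm: the r=6 cylinder gives a regular 24-gon of circumradius 6 (constant along its height) (area = (24/2)·6.000²·sin(360°/24) = 111.81 mm²); the 28×24.5 cube at (15, 13.5) contributes its full rectangle (area 686.00 mm²); Subtracting the remaining from the first: starting from the r=6 cylinder (111.81 mm²), the 28×24.5 cube at (15, 13.5) misses the remaining region (no effect) — area = 111.81 mm²; (whole slice rotated 25° about Z — lengths, areas and connectivity unchanged). Overall, the cross-section is a single solid region. Net area = 111.81 mm².

111.81 mm²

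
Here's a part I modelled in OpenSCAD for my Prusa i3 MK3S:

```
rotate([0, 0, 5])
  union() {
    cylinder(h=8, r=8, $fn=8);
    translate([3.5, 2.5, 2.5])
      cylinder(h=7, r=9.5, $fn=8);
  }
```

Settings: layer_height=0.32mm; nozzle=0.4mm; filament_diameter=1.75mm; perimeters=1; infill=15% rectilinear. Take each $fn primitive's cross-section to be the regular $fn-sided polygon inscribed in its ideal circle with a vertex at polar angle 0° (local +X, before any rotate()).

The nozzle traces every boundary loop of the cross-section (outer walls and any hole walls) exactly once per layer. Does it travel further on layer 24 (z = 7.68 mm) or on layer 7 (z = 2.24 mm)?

Layer 24 (z = 7.68): the r=8 cylinder contributes a regular 8-gon of circumradius 8 (perimeter = 2·8·8.000·sin(180°/8) = 48.98 mm); the cylinder at (3.5, 2.5): section is a regular 8-gon, circumradius r=9.5 (perimeter = 2·8·9.500·sin(180°/8) = 58.17 mm); Combining (union): the regions partially overlap (shared area 143.26 mm²), so the edge portions inside another operand are dropped and the merged outline is re-measured after clipping — boundary = 63.10 mm; (whole slice rotated 5° about Z — lengths, areas and connectivity unchanged). So its perimeter = 63.10 mm. Layer 7 (z = 2.24): the r=8 cylinder contributes a regular 8-gon of circumradius 8 (perimeter = 2·8·8.000·sin(180°/8) = 48.98 mm); the cylinder at (3.5, 2.5) does not reach this height (z outside [2.5, 9.5]); Taking the union: only the r=8 cylinder is present, so the union is just that shape — boundary = 48.98 mm; (whole slice rotated 5° about Z — lengths, areas and connectivity unchanged). So its perimeter = 48.98 mm. Layer 24 is larger (63.10 vs 48.98 mm).

layer 24 (z = 7.68 mm)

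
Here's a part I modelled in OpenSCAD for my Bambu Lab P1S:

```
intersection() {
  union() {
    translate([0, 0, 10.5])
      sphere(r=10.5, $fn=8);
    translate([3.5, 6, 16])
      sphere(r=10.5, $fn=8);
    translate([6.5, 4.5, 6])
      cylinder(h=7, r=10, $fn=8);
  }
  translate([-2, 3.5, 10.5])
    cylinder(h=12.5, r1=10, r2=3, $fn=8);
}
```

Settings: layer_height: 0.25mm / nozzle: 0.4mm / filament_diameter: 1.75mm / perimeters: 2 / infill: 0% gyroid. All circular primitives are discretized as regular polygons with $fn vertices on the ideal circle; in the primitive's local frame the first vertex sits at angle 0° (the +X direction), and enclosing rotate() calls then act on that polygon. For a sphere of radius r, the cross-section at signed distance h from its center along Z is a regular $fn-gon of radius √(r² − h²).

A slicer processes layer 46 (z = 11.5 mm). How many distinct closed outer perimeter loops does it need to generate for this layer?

1

At z = 11.5 mm: the sphere: section is a regular 8-gon, circumradius = √(r²−h²) = √(10.5²−1²) = 10.452; the r=10.5 sphere at (3.5, 6) contributes a regular 8-gon of circumradius √(10.5²−4.5²) = 9.487; the cylinder at (6.5, 4.5): section is a regular 8-gon, circumradius r=10; Taking the union: the regions partially overlap (shared area 376.99 mm²), so overlapping operands fuse into one piece — 1 connected region; the cone at (-2, 3.5): at t=0.080 of its height the radius interpolates to r₁+(r₂−r₁)t = 9.440, giving a regular 8-gon of that circumradius; Taking the intersection: the cone at (-2, 3.5) partially overlaps the result so far; clipping to the common part keeps 222.78 mm² — 1 connected region. The result has 1 disconnected region.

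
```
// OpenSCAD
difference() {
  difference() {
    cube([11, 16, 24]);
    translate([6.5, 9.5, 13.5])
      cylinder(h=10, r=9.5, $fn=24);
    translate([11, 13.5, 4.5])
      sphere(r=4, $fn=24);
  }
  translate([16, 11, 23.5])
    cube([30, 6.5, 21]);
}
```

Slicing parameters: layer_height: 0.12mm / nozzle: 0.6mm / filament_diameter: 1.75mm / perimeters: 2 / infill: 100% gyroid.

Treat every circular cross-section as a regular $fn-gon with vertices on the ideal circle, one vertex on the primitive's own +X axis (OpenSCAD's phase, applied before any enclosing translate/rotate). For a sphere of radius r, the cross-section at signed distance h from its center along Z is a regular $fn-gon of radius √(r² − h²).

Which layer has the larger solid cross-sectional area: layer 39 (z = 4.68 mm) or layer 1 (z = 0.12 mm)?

Layer 39 (z = 4.68): the 11×16 cube contributes its full rectangle (area 176.00 mm²); the cylinder at (6.5, 9.5) does not reach this height (z outside [13.5, 23.5]); the r=4 sphere at (11, 13.5) contributes a regular 24-gon of circumradius √(4²−0.18²) = 3.996 (area = (24/2)·3.996²·sin(360°/24) = 49.59 mm²); Subtracting the remaining from the first: starting from the 11×16 cube (176.00 mm²), the r=4 sphere at (11, 13.5) partially overlaps it — only the 21.63 mm² overlap (of its 49.59 mm²) is removed, clipping the outline — area = 154.37 mm²; the cube at (16, 11) is absent (z outside [23.5, 44.5]); After the difference (first − rest): none of the subtracted shapes is present at this height, so that combined region is unchanged — area = 154.37 mm². So its area = 154.37 mm². Layer 1 (z = 0.12): the cube (footprint 11×16) is included at this height (area 176.00 mm²); the cylinder at (6.5, 9.5) is not intersected at this z (z outside [13.5, 23.5]); the sphere at (11, 13.5) is absent (|z−center|=4.380 > r=4); Subtracting the remaining from the first: none of the subtracted shapes is present at this height, so the 11×16 cube is unchanged — area = 176.00 mm²; the cube at (16, 11) is not intersected at this z (z outside [23.5, 44.5]); Taking the first minus the rest: none of the subtracted shapes is present at this height, so that combined region is unchanged — area = 176.00 mm². So its area = 176.00 mm². Layer 1 is larger (176.00 vs 154.37 mm²).

layer 1 (z = 0.12 mm)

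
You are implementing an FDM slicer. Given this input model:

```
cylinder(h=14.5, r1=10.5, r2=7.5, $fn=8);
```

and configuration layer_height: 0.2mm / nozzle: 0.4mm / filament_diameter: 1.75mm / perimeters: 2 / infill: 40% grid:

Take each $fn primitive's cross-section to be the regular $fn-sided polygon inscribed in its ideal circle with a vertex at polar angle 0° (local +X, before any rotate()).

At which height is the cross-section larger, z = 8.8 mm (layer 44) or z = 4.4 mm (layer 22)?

layer 22 (z = 4.4 mm)

Layer 44 (z = 8.8): the cone contributes a regular 8-gon of circumradius 8.679 (interpolated between r1=10.5 and r2=7.5 at t=0.607) (area = (8/2)·8.679²·sin(360°/8) = 213.07 mm²). So its area = 213.07 mm². Layer 22 (z = 4.4): the cone contributes a regular 8-gon of circumradius 9.590 (interpolated between r1=10.5 and r2=7.5 at t=0.303) (area = (8/2)·9.590²·sin(360°/8) = 260.11 mm²). So its area = 260.11 mm². Layer 22 is larger (260.11 vs 213.07 mm²).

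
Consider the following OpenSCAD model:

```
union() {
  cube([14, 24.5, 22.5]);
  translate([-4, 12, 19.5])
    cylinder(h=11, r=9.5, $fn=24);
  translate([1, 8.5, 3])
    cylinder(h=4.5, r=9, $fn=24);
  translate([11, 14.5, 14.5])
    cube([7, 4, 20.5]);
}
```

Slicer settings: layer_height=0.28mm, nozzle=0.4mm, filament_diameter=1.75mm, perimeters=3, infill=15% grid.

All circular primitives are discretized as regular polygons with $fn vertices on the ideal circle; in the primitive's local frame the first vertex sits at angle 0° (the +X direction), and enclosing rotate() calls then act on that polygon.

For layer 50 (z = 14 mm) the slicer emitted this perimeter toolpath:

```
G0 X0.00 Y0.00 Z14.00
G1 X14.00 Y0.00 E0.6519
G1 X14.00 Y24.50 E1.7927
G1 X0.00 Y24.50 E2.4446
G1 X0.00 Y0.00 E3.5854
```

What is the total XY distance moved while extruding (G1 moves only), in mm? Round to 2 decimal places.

77.00 mm

Sum the Euclidean lengths of each G1 segment: total = 77.00 mm.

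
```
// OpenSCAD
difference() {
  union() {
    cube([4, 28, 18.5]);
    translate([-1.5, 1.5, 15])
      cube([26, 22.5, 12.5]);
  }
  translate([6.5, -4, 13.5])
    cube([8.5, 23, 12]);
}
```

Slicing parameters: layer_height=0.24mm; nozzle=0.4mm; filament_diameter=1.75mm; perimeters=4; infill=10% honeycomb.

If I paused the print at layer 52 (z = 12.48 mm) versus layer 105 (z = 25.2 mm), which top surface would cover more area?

layer 105 (z = 25.2 mm)

Layer 52 (z = 12.48): the 4×28 cube contributes its full rectangle (area 112.00 mm²); the cube at (-1.5, 1.5) does not reach this height (z outside [15, 27.5]); Taking the union: only the 4×28 cube is present, so the union is just that shape — area = 112.00 mm²; the cube at (6.5, -4) is not intersected at this z (z outside [13.5, 25.5]); After the difference (first − rest): none of the subtracted shapes is present at this height, so the result so far is unchanged — area = 112.00 mm². So its area = 112.00 mm². Layer 105 (z = 25.2): the cube is absent (z outside [0, 18.5]); the cube at (-1.5, 1.5) (footprint 26×22.5) is included at this height (area 585.00 mm²); Merging all regions: only the 26×22.5 cube at (-1.5, 1.5) is present, so the union is just that shape — area = 585.00 mm²; the 8.5×23 cube at (6.5, -4) contributes its full rectangle (area 195.50 mm²); Taking the first minus the rest: starting from the result so far (585.00 mm²), the 8.5×23 cube at (6.5, -4) partially overlaps it — only the 148.75 mm² overlap (of its 195.50 mm²) is removed, clipping the outline — area = 436.25 mm². So its area = 436.25 mm². Layer 105 is larger (436.25 vs 112.00 mm²).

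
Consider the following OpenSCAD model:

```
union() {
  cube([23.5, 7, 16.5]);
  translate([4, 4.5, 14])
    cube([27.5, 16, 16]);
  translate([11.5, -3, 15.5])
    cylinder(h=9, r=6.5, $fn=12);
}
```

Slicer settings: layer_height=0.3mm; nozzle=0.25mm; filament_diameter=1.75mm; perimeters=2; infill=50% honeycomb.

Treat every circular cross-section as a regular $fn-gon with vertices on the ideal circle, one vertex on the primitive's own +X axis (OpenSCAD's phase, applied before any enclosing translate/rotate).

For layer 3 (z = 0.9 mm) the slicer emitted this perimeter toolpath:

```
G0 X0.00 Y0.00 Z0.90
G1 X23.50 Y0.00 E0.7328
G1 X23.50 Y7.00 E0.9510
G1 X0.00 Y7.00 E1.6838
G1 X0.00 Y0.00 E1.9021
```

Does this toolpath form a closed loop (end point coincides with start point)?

Start point (G0): (0.00, 0.00). End point (last G1): the path returns to the start — closed.

yes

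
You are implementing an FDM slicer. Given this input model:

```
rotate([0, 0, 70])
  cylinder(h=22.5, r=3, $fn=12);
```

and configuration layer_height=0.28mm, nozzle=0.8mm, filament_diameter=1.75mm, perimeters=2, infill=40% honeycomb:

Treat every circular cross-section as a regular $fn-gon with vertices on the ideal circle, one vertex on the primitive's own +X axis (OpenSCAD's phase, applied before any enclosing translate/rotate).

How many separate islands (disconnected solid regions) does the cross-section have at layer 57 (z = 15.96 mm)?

1

At z = 15.96 mm: the r=3 cylinder contributes a regular 12-gon of circumradius 3; (whole slice rotated 70° about Z — lengths, areas and connectivity unchanged). Overall, the cross-section is a single solid region. Island count = 1.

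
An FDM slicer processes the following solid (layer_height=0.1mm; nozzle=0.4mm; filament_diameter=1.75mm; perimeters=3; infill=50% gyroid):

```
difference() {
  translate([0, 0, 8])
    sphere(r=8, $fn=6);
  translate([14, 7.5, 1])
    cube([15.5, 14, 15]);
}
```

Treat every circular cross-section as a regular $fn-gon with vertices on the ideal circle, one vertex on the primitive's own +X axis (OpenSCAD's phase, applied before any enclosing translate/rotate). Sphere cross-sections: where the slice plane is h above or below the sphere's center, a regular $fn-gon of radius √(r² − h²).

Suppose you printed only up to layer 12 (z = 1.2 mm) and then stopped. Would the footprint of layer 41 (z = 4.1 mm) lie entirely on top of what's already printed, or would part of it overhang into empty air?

Compare the two slices. At z = 1.2: the sphere: section is a regular 6-gon, circumradius = √(r²−h²) = √(8²−6.8²) = 4.214 (area = (6/2)·4.214²·sin(360°/6) = 46.14 mm²); the cube at (14, 7.5) is present — its section is the full 15.5×14 rectangle (area 217.00 mm²); After the difference (first − rest): starting from the r=8 sphere (46.14 mm²), the 15.5×14 cube at (14, 7.5) misses the remaining region (no effect) — area = 46.14 mm². At z = 4.1: the r=8 sphere slices to a regular 6-gon of circumradius 6.985 (√(r²−h²) with h=3.9 from center) (area = (6/2)·6.985²·sin(360°/6) = 126.76 mm²); the cube at (14, 7.5) is present — its section is the full 15.5×14 rectangle (area 217.00 mm²); After the difference (first − rest): starting from the r=8 sphere (126.76 mm²), the 15.5×14 cube at (14, 7.5) misses the remaining region (no effect) — area = 126.76 mm². Checking containment: at z = 4.1 the cross-section extends beyond the z = 1.2 cross-section by about 80.62 mm².

part overhangs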